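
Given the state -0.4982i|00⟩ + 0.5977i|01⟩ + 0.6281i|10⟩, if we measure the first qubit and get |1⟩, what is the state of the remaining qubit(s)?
i|0⟩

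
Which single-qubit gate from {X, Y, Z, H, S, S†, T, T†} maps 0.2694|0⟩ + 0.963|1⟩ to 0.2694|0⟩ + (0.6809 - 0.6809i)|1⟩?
T†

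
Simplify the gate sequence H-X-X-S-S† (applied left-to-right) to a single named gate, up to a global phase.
H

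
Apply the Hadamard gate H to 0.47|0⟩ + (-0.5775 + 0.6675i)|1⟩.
(-0.07601 + 0.472i)|0⟩ + (0.7407 - 0.472i)|1⟩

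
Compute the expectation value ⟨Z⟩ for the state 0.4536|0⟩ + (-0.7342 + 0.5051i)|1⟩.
-0.5884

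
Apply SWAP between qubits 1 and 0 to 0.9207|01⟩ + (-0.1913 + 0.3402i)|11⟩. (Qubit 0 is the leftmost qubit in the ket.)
0.9207|10⟩ + (-0.1913 + 0.3402i)|11⟩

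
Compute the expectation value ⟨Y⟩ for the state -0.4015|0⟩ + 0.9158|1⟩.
0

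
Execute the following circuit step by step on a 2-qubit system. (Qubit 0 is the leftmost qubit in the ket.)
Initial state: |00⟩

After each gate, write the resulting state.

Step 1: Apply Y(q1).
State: i|01⟩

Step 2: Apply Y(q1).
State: |00⟩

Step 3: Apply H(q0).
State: 1/√2|00⟩ + 1/√2|10⟩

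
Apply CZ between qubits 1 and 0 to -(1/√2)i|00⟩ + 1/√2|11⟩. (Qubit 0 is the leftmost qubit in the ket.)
-(1/√2)i|00⟩ - 1/√2|11⟩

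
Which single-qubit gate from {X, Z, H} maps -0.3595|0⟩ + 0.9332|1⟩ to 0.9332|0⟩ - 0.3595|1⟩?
X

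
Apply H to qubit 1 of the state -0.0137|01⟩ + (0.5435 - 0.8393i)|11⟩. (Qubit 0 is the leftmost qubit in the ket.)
-0.009687|00⟩ + 0.009687|01⟩ + (0.3843 - 0.5935i)|10⟩ + (-0.3843 + 0.5935i)|11⟩

H on qubit 1 mixes each pair of kets that differ only in qubit 1: amplitudes (a, b) of (|…0…⟩, |…1…⟩) become ((a + b)/√2, (a − b)/√2). Kets absent from the input have amplitude 0.
(|00⟩, |01⟩): (a, b) = (0, -0.0137) → (-0.009687, 0.009687)
(|10⟩, |11⟩): (a, b) = (0, (0.5435 - 0.8393i)) → ((0.3843 - 0.5935i), (-0.3843 + 0.5935i))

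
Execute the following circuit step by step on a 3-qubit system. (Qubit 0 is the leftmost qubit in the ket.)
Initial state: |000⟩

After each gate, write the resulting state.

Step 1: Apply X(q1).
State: |010⟩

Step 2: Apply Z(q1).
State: -|010⟩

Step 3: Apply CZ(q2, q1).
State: -|010⟩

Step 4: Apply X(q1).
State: -|000⟩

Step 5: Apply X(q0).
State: -|100⟩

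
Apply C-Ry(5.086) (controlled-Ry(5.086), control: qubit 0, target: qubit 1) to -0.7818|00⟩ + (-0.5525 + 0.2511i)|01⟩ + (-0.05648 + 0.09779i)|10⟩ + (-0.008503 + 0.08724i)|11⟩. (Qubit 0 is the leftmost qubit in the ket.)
-0.7818|00⟩ + (-0.5525 + 0.2511i)|01⟩ + (0.05145 - 0.1299i)|10⟩ + (-0.0248 - 0.01697i)|11⟩

C-Ry(5.086) leaves the control-|0⟩ kets |00⟩, |01⟩ unchanged and applies Ry(5.086) to qubit 1 on the control-|1⟩ pair (|10⟩, |11⟩).
Ry(5.086) = [[cos(θ/2), −sin(θ/2)], [sin(θ/2), cos(θ/2)]]; θ = 5.086, cos(θ/2) ≈ -0.826129, sin(θ/2) ≈ 0.56348.
With a = amp(|10⟩) = (-0.05648 + 0.09779i) and b = amp(|11⟩) = (-0.008503 + 0.08724i):
new amp(|10⟩) = (-0.826129)·a + (-0.56348)·b = (0.05145 - 0.1299i)
new amp(|11⟩) = (0.56348)·a + (-0.826129)·b = (-0.0248 - 0.01697i)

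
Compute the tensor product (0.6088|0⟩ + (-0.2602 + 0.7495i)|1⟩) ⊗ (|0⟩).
0.6088|00⟩ + (-0.2602 + 0.7495i)|10⟩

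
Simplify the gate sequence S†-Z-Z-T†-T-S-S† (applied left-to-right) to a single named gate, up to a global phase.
S†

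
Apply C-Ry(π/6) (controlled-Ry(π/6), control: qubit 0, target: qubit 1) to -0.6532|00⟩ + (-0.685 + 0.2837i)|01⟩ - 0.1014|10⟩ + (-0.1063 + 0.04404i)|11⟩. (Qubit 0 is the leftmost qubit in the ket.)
-0.6532|00⟩ + (-0.685 + 0.2837i)|01⟩ + (-0.07043 - 0.0114i)|10⟩ + (-0.1289 + 0.04254i)|11⟩

C-Ry(π/6) leaves the control-|0⟩ kets |00⟩, |01⟩ unchanged and applies Ry(π/6) to qubit 1 on the control-|1⟩ pair (|10⟩, |11⟩).
Ry(π/6) = [[cos(θ/2), −sin(θ/2)], [sin(θ/2), cos(θ/2)]]; θ = π/6, cos(θ/2) ≈ 0.965926, sin(θ/2) ≈ 0.258819.
With a = amp(|10⟩) = -0.1014 and b = amp(|11⟩) = (-0.1063 + 0.04404i):
new amp(|10⟩) = (0.965926)·a + (-0.258819)·b = (-0.07043 - 0.0114i)
new amp(|11⟩) = (0.258819)·a + (0.965926)·b = (-0.1289 + 0.04254i)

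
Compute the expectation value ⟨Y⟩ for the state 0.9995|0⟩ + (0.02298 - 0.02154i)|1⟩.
-0.04306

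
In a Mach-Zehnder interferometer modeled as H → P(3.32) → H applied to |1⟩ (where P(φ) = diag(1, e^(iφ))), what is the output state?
(0.9921 + 0.08873i)|0⟩ + (0.007936 - 0.08873i)|1⟩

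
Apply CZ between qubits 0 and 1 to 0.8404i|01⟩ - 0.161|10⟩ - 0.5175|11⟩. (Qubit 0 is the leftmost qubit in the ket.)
0.8404i|01⟩ - 0.161|10⟩ + 0.5175|11⟩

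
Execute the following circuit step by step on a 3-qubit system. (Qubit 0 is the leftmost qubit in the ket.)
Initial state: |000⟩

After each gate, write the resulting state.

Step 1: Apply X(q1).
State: |010⟩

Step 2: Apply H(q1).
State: 1/√2|000⟩ - 1/√2|010⟩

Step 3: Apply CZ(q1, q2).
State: 1/√2|000⟩ - 1/√2|010⟩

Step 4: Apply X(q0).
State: 1/√2|100⟩ - 1/√2|110⟩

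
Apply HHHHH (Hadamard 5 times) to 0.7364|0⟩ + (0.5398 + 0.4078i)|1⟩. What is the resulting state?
(0.9024 + 0.2884i)|0⟩ + (0.139 - 0.2884i)|1⟩

H² = I, so H^5 = H: a single Hadamard. With (a, b) = (0.7364, (0.5398 + 0.4078i)), H gives ((a + b)/√2, (a − b)/√2) = ((0.9024 + 0.2884i), (0.139 - 0.2884i)).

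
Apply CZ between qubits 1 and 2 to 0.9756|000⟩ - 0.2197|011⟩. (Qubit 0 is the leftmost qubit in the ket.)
0.9756|000⟩ + 0.2197|011⟩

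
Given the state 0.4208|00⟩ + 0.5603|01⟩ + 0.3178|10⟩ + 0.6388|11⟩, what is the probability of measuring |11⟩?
0.4081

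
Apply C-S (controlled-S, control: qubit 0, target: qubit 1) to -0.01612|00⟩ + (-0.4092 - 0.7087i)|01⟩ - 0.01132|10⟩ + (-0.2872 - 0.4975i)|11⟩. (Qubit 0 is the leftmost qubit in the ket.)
-0.01612|00⟩ + (-0.4092 - 0.7087i)|01⟩ - 0.01132|10⟩ + (0.4975 - 0.2872i)|11⟩

C-S leaves the control-|0⟩ kets |00⟩, |01⟩ unchanged and applies S to qubit 1 on the control-|1⟩ pair (|10⟩, |11⟩).
S = [[1, 0], [0, i]].
With a = amp(|10⟩) = -0.01132 and b = amp(|11⟩) = (-0.2872 - 0.4975i):
new amp(|10⟩) = (1)·a = -0.01132
new amp(|11⟩) = (i)·b = (0.4975 - 0.2872i)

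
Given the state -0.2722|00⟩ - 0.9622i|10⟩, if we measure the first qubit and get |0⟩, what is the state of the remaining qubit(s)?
-|0⟩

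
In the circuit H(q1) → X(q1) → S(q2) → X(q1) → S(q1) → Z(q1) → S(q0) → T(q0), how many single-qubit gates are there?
8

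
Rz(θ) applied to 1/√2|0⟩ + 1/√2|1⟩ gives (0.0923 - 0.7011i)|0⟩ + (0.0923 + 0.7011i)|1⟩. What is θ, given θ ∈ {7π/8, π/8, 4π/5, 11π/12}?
11π/12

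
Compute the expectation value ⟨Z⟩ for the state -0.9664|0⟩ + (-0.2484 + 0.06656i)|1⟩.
0.8678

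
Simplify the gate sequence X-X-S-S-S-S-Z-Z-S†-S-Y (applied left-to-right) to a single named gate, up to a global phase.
Y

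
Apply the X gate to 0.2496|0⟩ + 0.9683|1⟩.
0.9683|0⟩ + 0.2496|1⟩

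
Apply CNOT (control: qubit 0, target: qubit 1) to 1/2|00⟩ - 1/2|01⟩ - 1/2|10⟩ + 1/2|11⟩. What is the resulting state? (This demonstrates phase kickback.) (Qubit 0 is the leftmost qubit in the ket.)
1/2|00⟩ - 1/2|01⟩ + 1/2|10⟩ - 1/2|11⟩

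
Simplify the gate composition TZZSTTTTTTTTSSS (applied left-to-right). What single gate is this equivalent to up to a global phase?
T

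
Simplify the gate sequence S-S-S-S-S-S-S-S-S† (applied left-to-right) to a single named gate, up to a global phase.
S†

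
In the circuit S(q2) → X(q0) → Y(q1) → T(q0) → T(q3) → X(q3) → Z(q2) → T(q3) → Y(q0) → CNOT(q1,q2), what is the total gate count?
10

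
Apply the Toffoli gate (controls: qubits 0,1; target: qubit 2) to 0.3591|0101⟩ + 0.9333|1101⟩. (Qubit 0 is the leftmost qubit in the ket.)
0.3591|0101⟩ + 0.9333|1111⟩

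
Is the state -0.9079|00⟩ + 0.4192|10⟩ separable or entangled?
Separable

Writing the state as a|00⟩ + b|01⟩ + c|10⟩ + d|11⟩, it is a product state iff ad − bc = 0.
Here (a, b, c, d) = (-0.9079, 0, 0.4192, 0): ad − bc = (-0.9079)(0) − (0)(0.4192) = 0, so the state is separable.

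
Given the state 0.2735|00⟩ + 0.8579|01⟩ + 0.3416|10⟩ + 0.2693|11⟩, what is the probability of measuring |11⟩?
0.07252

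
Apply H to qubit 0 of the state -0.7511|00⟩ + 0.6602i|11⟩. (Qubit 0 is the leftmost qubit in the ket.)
-0.5311|00⟩ + 0.4668i|01⟩ - 0.5311|10⟩ - 0.4668i|11⟩

H on qubit 0 mixes each pair of kets that differ only in qubit 0: amplitudes (a, b) of (|…0…⟩, |…1…⟩) become ((a + b)/√2, (a − b)/√2). Kets absent from the input have amplitude 0.
(|00⟩, |10⟩): (a, b) = (-0.7511, 0) → (-0.5311, -0.5311)
(|01⟩, |11⟩): (a, b) = (0, 0.6602i) → (0.4668i, -0.4668i)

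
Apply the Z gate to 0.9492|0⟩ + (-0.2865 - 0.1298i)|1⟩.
0.9492|0⟩ + (0.2865 + 0.1298i)|1⟩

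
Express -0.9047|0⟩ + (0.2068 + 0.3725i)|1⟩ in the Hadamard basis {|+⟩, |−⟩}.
(-0.4935 + 0.2634i)|+⟩ + (-0.7859 - 0.2634i)|−⟩

With |ψ⟩ = α|0⟩ + β|1⟩, the Hadamard-basis coefficients are ⟨+|ψ⟩ = (α + β)/√2 and ⟨−|ψ⟩ = (α − β)/√2.
Here α = -0.9047, β = (0.2068 + 0.3725i): (α + β)/√2 = (-0.4935 + 0.2634i), (α − β)/√2 = (-0.7859 - 0.2634i).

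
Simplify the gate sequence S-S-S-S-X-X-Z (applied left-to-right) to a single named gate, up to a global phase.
Z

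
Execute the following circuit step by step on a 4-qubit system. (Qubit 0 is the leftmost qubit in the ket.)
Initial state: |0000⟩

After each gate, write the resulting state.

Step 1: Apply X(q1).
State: |0100⟩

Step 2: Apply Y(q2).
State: i|0110⟩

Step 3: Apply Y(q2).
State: |0100⟩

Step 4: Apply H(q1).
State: 1/√2|0000⟩ - 1/√2|0100⟩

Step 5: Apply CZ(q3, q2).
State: 1/√2|0000⟩ - 1/√2|0100⟩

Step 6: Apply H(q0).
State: 1/2|0000⟩ - 1/2|0100⟩ + 1/2|1000⟩ - 1/2|1100⟩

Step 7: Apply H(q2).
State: 1/√8|0000⟩ + 1/√8|0010⟩ - 1/√8|0100⟩ - 1/√8|0110⟩ + 1/√8|1000⟩ + 1/√8|1010⟩ - 1/√8|1100⟩ - 1/√8|1110⟩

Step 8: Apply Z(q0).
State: 1/√8|0000⟩ + 1/√8|0010⟩ - 1/√8|0100⟩ - 1/√8|0110⟩ - 1/√8|1000⟩ - 1/√8|1010⟩ + 1/√8|1100⟩ + 1/√8|1110⟩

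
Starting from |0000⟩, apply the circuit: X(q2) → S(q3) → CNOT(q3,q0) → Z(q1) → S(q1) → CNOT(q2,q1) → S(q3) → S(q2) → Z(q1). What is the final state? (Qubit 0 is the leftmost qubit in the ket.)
-i|0110⟩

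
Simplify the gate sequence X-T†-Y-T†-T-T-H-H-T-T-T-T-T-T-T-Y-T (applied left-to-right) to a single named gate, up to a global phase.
X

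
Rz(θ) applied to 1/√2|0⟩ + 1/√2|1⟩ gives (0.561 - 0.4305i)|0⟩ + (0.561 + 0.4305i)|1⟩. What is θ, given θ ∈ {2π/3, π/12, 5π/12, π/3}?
5π/12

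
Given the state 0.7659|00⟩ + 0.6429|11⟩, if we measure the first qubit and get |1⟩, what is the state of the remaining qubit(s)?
|1⟩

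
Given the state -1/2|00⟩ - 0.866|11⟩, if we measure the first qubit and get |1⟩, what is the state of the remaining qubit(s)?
-|1⟩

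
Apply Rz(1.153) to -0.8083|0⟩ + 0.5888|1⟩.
(-0.6777 + 0.4406i)|0⟩ + (0.4936 + 0.321i)|1⟩

Rz(1.153) = [[e^(−iθ/2), 0], [0, e^(iθ/2)]] with e^(±iθ/2) = cos(θ/2) ± i·sin(θ/2); θ = 1.153, cos(θ/2) ≈ 0.838376, sin(θ/2) ≈ 0.545093.
With a = amp(|0⟩) = -0.8083 and b = amp(|1⟩) = 0.5888:
new amp(|0⟩) = (0.838376 - 0.545093i)·a = (-0.6777 + 0.4406i)
new amp(|1⟩) = (0.838376 + 0.545093i)·b = (0.4936 + 0.321i)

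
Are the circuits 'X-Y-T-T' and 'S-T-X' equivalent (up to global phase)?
No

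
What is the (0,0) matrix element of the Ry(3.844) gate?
-0.344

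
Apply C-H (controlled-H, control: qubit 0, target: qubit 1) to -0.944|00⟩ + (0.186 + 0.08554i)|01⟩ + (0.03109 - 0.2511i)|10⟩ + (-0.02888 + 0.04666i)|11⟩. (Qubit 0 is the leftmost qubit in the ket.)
-0.944|00⟩ + (0.186 + 0.08554i)|01⟩ + (0.001563 - 0.1446i)|10⟩ + (0.04241 - 0.2105i)|11⟩

C-H leaves the control-|0⟩ kets |00⟩, |01⟩ unchanged and applies H to qubit 1 on the control-|1⟩ pair (|10⟩, |11⟩).
H = [[1/√2, 1/√2], [1/√2, -1/√2]].
With a = amp(|10⟩) = (0.03109 - 0.2511i) and b = amp(|11⟩) = (-0.02888 + 0.04666i):
new amp(|10⟩) = (1/√2)·a + (1/√2)·b = (0.001563 - 0.1446i)
new amp(|11⟩) = (1/√2)·a + (-1/√2)·b = (0.04241 - 0.2105i)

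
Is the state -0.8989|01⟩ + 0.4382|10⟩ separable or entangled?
Entangled

Writing the state as a|00⟩ + b|01⟩ + c|10⟩ + d|11⟩, it is a product state iff ad − bc = 0.
Here (a, b, c, d) = (0, -0.8989, 0.4382, 0): ad − bc = (0)(0) − (-0.8989)(0.4382) = 0.3939 ≠ 0, so the state is entangled.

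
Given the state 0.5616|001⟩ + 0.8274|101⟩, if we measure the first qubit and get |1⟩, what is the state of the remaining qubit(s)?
|01⟩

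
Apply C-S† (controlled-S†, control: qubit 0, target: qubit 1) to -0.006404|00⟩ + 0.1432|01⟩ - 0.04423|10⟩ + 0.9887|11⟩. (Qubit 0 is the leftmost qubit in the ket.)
-0.006404|00⟩ + 0.1432|01⟩ - 0.04423|10⟩ - 0.9887i|11⟩

C-S† leaves the control-|0⟩ kets |00⟩, |01⟩ unchanged and applies S† to qubit 1 on the control-|1⟩ pair (|10⟩, |11⟩).
S† = [[1, 0], [0, -i]].
With a = amp(|10⟩) = -0.04423 and b = amp(|11⟩) = 0.9887:
new amp(|10⟩) = (1)·a = -0.04423
new amp(|11⟩) = (-i)·b = -0.9887i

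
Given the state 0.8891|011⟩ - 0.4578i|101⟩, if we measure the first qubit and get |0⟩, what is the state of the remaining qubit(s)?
|11⟩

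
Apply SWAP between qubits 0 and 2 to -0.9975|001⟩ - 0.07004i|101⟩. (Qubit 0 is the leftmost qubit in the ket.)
-0.9975|100⟩ - 0.07004i|101⟩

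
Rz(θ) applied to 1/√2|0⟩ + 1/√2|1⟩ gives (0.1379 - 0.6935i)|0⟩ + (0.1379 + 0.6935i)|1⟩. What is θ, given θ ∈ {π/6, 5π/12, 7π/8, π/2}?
7π/8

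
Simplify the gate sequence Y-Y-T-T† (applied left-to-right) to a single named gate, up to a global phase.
I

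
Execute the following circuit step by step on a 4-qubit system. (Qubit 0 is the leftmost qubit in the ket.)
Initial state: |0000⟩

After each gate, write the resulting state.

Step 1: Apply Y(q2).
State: i|0010⟩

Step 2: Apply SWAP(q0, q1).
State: i|0010⟩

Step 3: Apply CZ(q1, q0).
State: i|0010⟩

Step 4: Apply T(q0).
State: i|0010⟩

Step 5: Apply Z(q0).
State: i|0010⟩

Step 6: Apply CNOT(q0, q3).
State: i|0010⟩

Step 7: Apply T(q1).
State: i|0010⟩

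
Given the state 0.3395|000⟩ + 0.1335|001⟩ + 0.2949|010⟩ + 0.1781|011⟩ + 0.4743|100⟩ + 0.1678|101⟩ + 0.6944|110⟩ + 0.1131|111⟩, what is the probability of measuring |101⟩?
0.02816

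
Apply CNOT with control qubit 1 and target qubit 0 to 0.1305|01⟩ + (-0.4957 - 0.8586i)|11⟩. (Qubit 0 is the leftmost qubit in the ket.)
(-0.4957 - 0.8586i)|01⟩ + 0.1305|11⟩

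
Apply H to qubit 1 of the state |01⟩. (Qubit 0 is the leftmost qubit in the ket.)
1/√2|00⟩ - 1/√2|01⟩

H on qubit 1 mixes each pair of kets that differ only in qubit 1: amplitudes (a, b) of (|…0…⟩, |…1…⟩) become ((a + b)/√2, (a − b)/√2). Kets absent from the input have amplitude 0.
(|00⟩, |01⟩): (a, b) = (0, 1) → (1/√2, -1/√2)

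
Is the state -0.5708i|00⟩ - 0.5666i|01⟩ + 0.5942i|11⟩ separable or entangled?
Entangled

Writing the state as a|00⟩ + b|01⟩ + c|10⟩ + d|11⟩, it is a product state iff ad − bc = 0.
Here (a, b, c, d) = (-0.5708i, -0.5666i, 0, 0.5942i): ad − bc = (-0.5708i)(0.5942i) − (-0.5666i)(0) = 0.3392 ≠ 0, so the state is entangled.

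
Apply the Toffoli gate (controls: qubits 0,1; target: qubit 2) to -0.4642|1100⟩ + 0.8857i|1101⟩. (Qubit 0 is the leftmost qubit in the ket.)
-0.4642|1110⟩ + 0.8857i|1111⟩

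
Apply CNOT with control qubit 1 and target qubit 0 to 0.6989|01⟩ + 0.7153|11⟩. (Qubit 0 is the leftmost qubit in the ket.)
0.7153|01⟩ + 0.6989|11⟩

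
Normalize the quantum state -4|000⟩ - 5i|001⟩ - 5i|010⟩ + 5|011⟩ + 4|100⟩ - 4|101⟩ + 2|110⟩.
-0.3549|000⟩ - 0.4437i|001⟩ - 0.4437i|010⟩ + 0.4437|011⟩ + 0.3549|100⟩ - 0.3549|101⟩ + 0.1775|110⟩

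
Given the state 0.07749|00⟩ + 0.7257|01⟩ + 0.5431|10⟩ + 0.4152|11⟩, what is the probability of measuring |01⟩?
0.5266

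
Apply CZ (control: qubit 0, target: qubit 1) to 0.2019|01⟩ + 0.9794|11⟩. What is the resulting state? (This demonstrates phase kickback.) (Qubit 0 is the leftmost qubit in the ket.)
0.2019|01⟩ - 0.9794|11⟩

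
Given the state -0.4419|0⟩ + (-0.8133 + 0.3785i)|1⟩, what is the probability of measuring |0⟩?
0.1953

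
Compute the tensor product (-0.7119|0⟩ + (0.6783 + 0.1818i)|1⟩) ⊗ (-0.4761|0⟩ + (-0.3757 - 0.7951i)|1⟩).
0.3389|00⟩ + (0.2675 + 0.566i)|01⟩ + (-0.3229 - 0.08655i)|10⟩ + (-0.1103 - 0.6076i)|11⟩

amp(|b₁b₂…⟩) = product of the factor amplitudes for bits b₁, b₂, …; only kets whose every factor amplitude is nonzero survive.
|00⟩: (-0.7119)(-0.4761) = 0.3389
|01⟩: (-0.7119)(-0.3757 - 0.7951i) = (0.2675 + 0.566i)
|10⟩: (0.6783 + 0.1818i)(-0.4761) = (-0.3229 - 0.08655i)
|11⟩: (0.6783 + 0.1818i)(-0.3757 - 0.7951i) = (-0.1103 - 0.6076i)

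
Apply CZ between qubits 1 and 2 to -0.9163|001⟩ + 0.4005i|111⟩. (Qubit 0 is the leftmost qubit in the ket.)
-0.9163|001⟩ - 0.4005i|111⟩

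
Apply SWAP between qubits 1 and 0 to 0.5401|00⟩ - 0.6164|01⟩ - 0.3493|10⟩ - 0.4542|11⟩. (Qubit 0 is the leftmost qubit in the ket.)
0.5401|00⟩ - 0.3493|01⟩ - 0.6164|10⟩ - 0.4542|11⟩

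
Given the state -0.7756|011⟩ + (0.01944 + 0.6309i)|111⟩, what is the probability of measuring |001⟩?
0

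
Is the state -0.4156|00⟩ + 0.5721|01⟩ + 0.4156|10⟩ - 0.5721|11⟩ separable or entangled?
Separable

Writing the state as a|00⟩ + b|01⟩ + c|10⟩ + d|11⟩, it is a product state iff ad − bc = 0.
Here (a, b, c, d) = (-0.4156, 0.5721, 0.4156, -0.5721): ad − bc = (-0.4156)(-0.5721) − (0.5721)(0.4156) = 0, so the state is separable.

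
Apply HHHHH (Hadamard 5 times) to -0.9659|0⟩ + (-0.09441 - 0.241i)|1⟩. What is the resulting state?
(-0.7498 - 0.1704i)|0⟩ + (-0.6162 + 0.1704i)|1⟩

H² = I, so H^5 = H: a single Hadamard. With (a, b) = (-0.9659, (-0.09441 - 0.241i)), H gives ((a + b)/√2, (a − b)/√2) = ((-0.7498 - 0.1704i), (-0.6162 + 0.1704i)).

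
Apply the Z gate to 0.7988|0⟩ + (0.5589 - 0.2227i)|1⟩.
0.7988|0⟩ + (-0.5589 + 0.2227i)|1⟩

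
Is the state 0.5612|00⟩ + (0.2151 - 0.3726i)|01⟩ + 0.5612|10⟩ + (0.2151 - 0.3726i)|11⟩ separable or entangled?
Separable

Writing the state as a|00⟩ + b|01⟩ + c|10⟩ + d|11⟩, it is a product state iff ad − bc = 0.
Here (a, b, c, d) = (0.5612, (0.2151 - 0.3726i), 0.5612, (0.2151 - 0.3726i)): ad − bc = (0.5612)(0.2151 - 0.3726i) − (0.2151 - 0.3726i)(0.5612) = 0, so the state is separable.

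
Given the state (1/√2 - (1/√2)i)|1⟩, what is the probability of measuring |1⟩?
1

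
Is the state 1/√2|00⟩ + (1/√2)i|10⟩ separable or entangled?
Separable

Writing the state as a|00⟩ + b|01⟩ + c|10⟩ + d|11⟩, it is a product state iff ad − bc = 0.
Here (a, b, c, d) = (1/√2, 0, (1/√2)i, 0): ad − bc = (1/√2)(0) − (0)((1/√2)i) = 0, so the state is separable.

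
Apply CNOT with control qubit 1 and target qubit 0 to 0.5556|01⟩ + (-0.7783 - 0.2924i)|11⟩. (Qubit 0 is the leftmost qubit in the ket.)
(-0.7783 - 0.2924i)|01⟩ + 0.5556|11⟩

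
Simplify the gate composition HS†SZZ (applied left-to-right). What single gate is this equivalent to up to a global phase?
H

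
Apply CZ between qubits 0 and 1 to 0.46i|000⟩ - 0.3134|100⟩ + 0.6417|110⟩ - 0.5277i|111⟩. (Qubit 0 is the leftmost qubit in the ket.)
0.46i|000⟩ - 0.3134|100⟩ - 0.6417|110⟩ + 0.5277i|111⟩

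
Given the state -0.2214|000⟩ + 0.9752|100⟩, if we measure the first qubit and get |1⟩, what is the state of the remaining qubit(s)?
|00⟩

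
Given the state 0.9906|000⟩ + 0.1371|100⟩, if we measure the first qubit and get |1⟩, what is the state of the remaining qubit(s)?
|00⟩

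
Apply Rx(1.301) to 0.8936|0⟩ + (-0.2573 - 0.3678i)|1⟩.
(0.4884 + 0.1558i)|0⟩ + (-0.2048 - 0.8338i)|1⟩

Rx(1.301) = [[cos(θ/2), −i·sin(θ/2)], [−i·sin(θ/2), cos(θ/2)]]; θ = 1.301, cos(θ/2) ≈ 0.795781, sin(θ/2) ≈ 0.605584.
With a = amp(|0⟩) = 0.8936 and b = amp(|1⟩) = (-0.2573 - 0.3678i):
new amp(|0⟩) = (0.795781)·a + (-0.605584i)·b = (0.4884 + 0.1558i)
new amp(|1⟩) = (-0.605584i)·a + (0.795781)·b = (-0.2048 - 0.8338i)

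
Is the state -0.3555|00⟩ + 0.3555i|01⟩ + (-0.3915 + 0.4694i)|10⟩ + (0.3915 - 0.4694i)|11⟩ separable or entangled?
Entangled

Writing the state as a|00⟩ + b|01⟩ + c|10⟩ + d|11⟩, it is a product state iff ad − bc = 0.
Here (a, b, c, d) = (-0.3555, 0.3555i, (-0.3915 + 0.4694i), (0.3915 - 0.4694i)): ad − bc = (-0.3555)(0.3915 - 0.4694i) − (0.3555i)(-0.3915 + 0.4694i) = (0.02769 + 0.306i) ≠ 0, so the state is entangled.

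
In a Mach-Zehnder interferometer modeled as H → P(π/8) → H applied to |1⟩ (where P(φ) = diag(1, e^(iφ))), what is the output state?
(0.03806 - 0.1913i)|0⟩ + (0.9619 + 0.1913i)|1⟩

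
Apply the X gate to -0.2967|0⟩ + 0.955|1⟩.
0.955|0⟩ - 0.2967|1⟩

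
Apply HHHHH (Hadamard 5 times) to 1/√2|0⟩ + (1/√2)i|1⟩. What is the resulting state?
(1/2 + (1/2)i)|0⟩ + (1/2 - (1/2)i)|1⟩

H² = I, so H^5 = H: a single Hadamard. With (a, b) = (1/√2, (1/√2)i), H gives ((a + b)/√2, (a − b)/√2) = ((1/2 + (1/2)i), (1/2 - (1/2)i)).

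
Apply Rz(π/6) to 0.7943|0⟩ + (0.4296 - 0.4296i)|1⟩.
(0.7672 - 0.2056i)|0⟩ + (0.5262 - 0.3038i)|1⟩

Rz(π/6) = [[e^(−iθ/2), 0], [0, e^(iθ/2)]] with e^(±iθ/2) = cos(θ/2) ± i·sin(θ/2); θ = π/6, cos(θ/2) ≈ 0.965926, sin(θ/2) ≈ 0.258819.
With a = amp(|0⟩) = 0.7943 and b = amp(|1⟩) = (0.4296 - 0.4296i):
new amp(|0⟩) = (0.965926 - 0.258819i)·a = (0.7672 - 0.2056i)
new amp(|1⟩) = (0.965926 + 0.258819i)·b = (0.5262 - 0.3038i)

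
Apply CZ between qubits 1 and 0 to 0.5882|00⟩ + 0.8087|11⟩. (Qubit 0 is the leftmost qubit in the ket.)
0.5882|00⟩ - 0.8087|11⟩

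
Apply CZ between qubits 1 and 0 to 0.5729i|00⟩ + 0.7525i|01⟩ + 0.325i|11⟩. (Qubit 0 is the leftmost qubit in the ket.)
0.5729i|00⟩ + 0.7525i|01⟩ - 0.325i|11⟩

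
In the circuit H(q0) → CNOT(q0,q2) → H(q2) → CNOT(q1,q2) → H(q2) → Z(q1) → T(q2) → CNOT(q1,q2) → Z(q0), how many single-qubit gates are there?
6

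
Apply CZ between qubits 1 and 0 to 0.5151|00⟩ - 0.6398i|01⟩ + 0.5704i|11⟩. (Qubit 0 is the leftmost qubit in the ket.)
0.5151|00⟩ - 0.6398i|01⟩ - 0.5704i|11⟩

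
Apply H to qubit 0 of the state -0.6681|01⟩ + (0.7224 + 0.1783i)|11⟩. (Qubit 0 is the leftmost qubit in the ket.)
(0.0384 + 0.1261i)|01⟩ + (-0.9832 - 0.1261i)|11⟩

H on qubit 0 mixes each pair of kets that differ only in qubit 0: amplitudes (a, b) of (|…0…⟩, |…1…⟩) become ((a + b)/√2, (a − b)/√2). Kets absent from the input have amplitude 0.
(|01⟩, |11⟩): (a, b) = (-0.6681, (0.7224 + 0.1783i)) → ((0.0384 + 0.1261i), (-0.9832 - 0.1261i))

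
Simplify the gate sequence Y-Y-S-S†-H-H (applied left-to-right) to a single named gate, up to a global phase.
I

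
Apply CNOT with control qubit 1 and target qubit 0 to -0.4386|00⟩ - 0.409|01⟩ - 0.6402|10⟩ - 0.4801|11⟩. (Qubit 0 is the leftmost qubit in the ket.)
-0.4386|00⟩ - 0.4801|01⟩ - 0.6402|10⟩ - 0.409|11⟩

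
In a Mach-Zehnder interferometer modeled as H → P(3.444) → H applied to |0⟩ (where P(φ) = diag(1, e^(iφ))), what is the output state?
(0.02269 - 0.1489i)|0⟩ + (0.9773 + 0.1489i)|1⟩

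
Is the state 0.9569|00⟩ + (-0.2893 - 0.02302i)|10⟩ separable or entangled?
Separable

Writing the state as a|00⟩ + b|01⟩ + c|10⟩ + d|11⟩, it is a product state iff ad − bc = 0.
Here (a, b, c, d) = (0.9569, 0, (-0.2893 - 0.02302i), 0): ad − bc = (0.9569)(0) − (0)(-0.2893 - 0.02302i) = 0, so the state is separable.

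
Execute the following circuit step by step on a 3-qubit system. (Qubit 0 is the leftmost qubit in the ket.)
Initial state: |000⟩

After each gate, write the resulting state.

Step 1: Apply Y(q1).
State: i|010⟩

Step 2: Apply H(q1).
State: (1/√2)i|000⟩ - (1/√2)i|010⟩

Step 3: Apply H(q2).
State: (1/2)i|000⟩ + (1/2)i|001⟩ - (1/2)i|010⟩ - (1/2)i|011⟩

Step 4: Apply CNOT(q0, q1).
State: (1/2)i|000⟩ + (1/2)i|001⟩ - (1/2)i|010⟩ - (1/2)i|011⟩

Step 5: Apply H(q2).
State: (1/√2)i|000⟩ - (1/√2)i|010⟩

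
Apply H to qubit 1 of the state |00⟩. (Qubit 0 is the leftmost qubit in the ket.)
1/√2|00⟩ + 1/√2|01⟩

H on qubit 1 mixes each pair of kets that differ only in qubit 1: amplitudes (a, b) of (|…0…⟩, |…1…⟩) become ((a + b)/√2, (a − b)/√2). Kets absent from the input have amplitude 0.
(|00⟩, |01⟩): (a, b) = (1, 0) → (1/√2, 1/√2)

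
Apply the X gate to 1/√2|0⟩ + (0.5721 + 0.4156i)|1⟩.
(0.5721 + 0.4156i)|0⟩ + 1/√2|1⟩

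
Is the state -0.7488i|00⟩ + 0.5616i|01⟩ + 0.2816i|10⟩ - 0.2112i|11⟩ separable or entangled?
Separable

Writing the state as a|00⟩ + b|01⟩ + c|10⟩ + d|11⟩, it is a product state iff ad − bc = 0.
Here (a, b, c, d) = (-0.7488i, 0.5616i, 0.2816i, -0.2112i): ad − bc = (-0.7488i)(-0.2112i) − (0.5616i)(0.2816i) = 0, so the state is separable.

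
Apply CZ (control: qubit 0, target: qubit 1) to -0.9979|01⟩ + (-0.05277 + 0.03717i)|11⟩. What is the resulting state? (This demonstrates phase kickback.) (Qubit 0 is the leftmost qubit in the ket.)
-0.9979|01⟩ + (0.05277 - 0.03717i)|11⟩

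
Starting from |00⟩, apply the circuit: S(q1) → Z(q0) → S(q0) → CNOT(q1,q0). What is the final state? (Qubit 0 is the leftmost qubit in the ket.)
|00⟩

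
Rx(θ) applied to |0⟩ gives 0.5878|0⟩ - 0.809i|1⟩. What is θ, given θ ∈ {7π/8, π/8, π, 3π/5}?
3π/5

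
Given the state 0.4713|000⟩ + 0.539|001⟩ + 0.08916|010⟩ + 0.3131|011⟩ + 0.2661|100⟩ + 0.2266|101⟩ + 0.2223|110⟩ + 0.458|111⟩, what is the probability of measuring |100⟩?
0.07081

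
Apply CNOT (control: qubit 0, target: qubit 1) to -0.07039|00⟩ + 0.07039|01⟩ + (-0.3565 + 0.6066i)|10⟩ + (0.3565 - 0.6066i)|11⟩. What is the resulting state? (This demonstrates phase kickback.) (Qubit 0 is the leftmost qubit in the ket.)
-0.07039|00⟩ + 0.07039|01⟩ + (0.3565 - 0.6066i)|10⟩ + (-0.3565 + 0.6066i)|11⟩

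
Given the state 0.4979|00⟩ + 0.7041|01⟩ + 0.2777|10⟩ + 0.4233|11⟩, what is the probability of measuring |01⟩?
0.4958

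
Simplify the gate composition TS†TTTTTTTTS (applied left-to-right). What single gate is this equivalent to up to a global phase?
T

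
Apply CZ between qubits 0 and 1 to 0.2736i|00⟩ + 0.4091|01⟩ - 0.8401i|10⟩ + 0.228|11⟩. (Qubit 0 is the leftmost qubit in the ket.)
0.2736i|00⟩ + 0.4091|01⟩ - 0.8401i|10⟩ - 0.228|11⟩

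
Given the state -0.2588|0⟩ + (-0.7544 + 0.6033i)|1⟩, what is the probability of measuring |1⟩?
0.9331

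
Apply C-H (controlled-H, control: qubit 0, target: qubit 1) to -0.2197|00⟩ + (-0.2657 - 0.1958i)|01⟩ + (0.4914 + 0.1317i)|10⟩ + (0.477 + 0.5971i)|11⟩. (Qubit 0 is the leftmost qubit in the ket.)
-0.2197|00⟩ + (-0.2657 - 0.1958i)|01⟩ + (0.6848 + 0.5153i)|10⟩ + (0.01018 - 0.3291i)|11⟩

C-H leaves the control-|0⟩ kets |00⟩, |01⟩ unchanged and applies H to qubit 1 on the control-|1⟩ pair (|10⟩, |11⟩).
H = [[1/√2, 1/√2], [1/√2, -1/√2]].
With a = amp(|10⟩) = (0.4914 + 0.1317i) and b = amp(|11⟩) = (0.477 + 0.5971i):
new amp(|10⟩) = (1/√2)·a + (1/√2)·b = (0.6848 + 0.5153i)
new amp(|11⟩) = (1/√2)·a + (-1/√2)·b = (0.01018 - 0.3291i)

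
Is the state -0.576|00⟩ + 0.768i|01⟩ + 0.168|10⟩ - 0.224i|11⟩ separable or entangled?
Separable

Writing the state as a|00⟩ + b|01⟩ + c|10⟩ + d|11⟩, it is a product state iff ad − bc = 0.
Here (a, b, c, d) = (-0.576, 0.768i, 0.168, -0.224i): ad − bc = (-0.576)(-0.224i) − (0.768i)(0.168) = 0, so the state is separable.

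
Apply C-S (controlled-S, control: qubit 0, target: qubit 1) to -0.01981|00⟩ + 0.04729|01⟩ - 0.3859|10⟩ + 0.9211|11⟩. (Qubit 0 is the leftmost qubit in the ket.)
-0.01981|00⟩ + 0.04729|01⟩ - 0.3859|10⟩ + 0.9211i|11⟩

C-S leaves the control-|0⟩ kets |00⟩, |01⟩ unchanged and applies S to qubit 1 on the control-|1⟩ pair (|10⟩, |11⟩).
S = [[1, 0], [0, i]].
With a = amp(|10⟩) = -0.3859 and b = amp(|11⟩) = 0.9211:
new amp(|10⟩) = (1)·a = -0.3859
new amp(|11⟩) = (i)·b = 0.9211i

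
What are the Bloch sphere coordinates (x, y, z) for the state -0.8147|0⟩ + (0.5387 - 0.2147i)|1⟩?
(-0.8778, 0.3498, 0.3274)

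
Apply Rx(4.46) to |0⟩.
-0.6125|0⟩ - 0.7905i|1⟩

Rx(4.46) = [[cos(θ/2), −i·sin(θ/2)], [−i·sin(θ/2), cos(θ/2)]]; θ = 4.46, cos(θ/2) ≈ -0.612488, sin(θ/2) ≈ 0.79048.
With a = amp(|0⟩) = 1 and b = amp(|1⟩) = 0:
new amp(|0⟩) = (-0.612488)·a + (-0.79048i)·b = -0.6125
new amp(|1⟩) = (-0.79048i)·a + (-0.612488)·b = -0.7905i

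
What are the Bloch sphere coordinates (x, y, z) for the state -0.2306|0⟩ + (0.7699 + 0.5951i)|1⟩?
(-0.3551, -0.2745, -0.8937)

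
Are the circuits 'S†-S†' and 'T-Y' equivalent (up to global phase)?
No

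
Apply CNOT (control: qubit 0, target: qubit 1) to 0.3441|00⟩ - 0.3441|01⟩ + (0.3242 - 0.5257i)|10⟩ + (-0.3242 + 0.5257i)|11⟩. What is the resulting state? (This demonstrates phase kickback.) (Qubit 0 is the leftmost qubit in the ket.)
0.3441|00⟩ - 0.3441|01⟩ + (-0.3242 + 0.5257i)|10⟩ + (0.3242 - 0.5257i)|11⟩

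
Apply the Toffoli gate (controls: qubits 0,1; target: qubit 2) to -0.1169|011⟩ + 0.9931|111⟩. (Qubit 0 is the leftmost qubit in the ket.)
-0.1169|011⟩ + 0.9931|110⟩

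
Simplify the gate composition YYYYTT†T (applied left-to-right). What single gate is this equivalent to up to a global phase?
T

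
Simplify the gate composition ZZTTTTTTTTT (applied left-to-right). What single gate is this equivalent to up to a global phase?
T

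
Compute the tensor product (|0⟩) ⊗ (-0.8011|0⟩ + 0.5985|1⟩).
-0.8011|00⟩ + 0.5985|01⟩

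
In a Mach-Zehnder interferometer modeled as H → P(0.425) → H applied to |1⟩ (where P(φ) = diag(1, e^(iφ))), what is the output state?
(0.04448 - 0.2062i)|0⟩ + (0.9555 + 0.2062i)|1⟩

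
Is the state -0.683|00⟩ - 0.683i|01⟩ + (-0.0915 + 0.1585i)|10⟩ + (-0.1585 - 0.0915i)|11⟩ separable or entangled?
Separable

Writing the state as a|00⟩ + b|01⟩ + c|10⟩ + d|11⟩, it is a product state iff ad − bc = 0.
Here (a, b, c, d) = (-0.683, -0.683i, (-0.0915 + 0.1585i), (-0.1585 - 0.0915i)): ad − bc = (-0.683)(-0.1585 - 0.0915i) − (-0.683i)(-0.0915 + 0.1585i) = 0, so the state is separable.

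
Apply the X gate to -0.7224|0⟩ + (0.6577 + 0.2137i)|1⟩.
(0.6577 + 0.2137i)|0⟩ - 0.7224|1⟩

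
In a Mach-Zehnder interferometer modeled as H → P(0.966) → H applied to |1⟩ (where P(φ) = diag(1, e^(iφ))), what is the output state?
(0.2157 - 0.4113i)|0⟩ + (0.7843 + 0.4113i)|1⟩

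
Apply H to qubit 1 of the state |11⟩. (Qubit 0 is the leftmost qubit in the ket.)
1/√2|10⟩ - 1/√2|11⟩

H on qubit 1 mixes each pair of kets that differ only in qubit 1: amplitudes (a, b) of (|…0…⟩, |…1…⟩) become ((a + b)/√2, (a − b)/√2). Kets absent from the input have amplitude 0.
(|10⟩, |11⟩): (a, b) = (0, 1) → (1/√2, -1/√2)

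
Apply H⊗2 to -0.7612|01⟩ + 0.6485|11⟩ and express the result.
-0.05635|00⟩ + 0.05635|01⟩ - 0.7049|10⟩ + 0.7049|11⟩

H⊗2 gives amp(|y⟩) = (1/2) Σ_x (−1)^(x·y) amp(|x⟩), where x·y is the number of positions in which both x and y have a 1.
|00⟩: (-0.7612 + 0.6485)/2 = -0.05635
|01⟩: (0.7612 - 0.6485)/2 = 0.05635
|10⟩: (-0.7612 - 0.6485)/2 = -0.7049
|11⟩: (0.7612 + 0.6485)/2 = 0.7049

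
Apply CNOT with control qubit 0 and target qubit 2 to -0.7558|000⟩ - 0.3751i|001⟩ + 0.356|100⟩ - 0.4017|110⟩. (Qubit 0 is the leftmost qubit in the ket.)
-0.7558|000⟩ - 0.3751i|001⟩ + 0.356|101⟩ - 0.4017|111⟩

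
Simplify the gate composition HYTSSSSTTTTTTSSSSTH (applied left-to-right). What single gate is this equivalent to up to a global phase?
Y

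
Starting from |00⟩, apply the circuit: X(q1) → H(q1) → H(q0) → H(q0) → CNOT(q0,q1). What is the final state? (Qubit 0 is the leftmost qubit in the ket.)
1/√2|00⟩ - 1/√2|01⟩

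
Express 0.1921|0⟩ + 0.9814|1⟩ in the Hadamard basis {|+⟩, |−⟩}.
0.8298|+⟩ - 0.5581|−⟩

With |ψ⟩ = α|0⟩ + β|1⟩, the Hadamard-basis coefficients are ⟨+|ψ⟩ = (α + β)/√2 and ⟨−|ψ⟩ = (α − β)/√2.
Here α = 0.1921, β = 0.9814: (α + β)/√2 = 0.8298, (α − β)/√2 = -0.5581.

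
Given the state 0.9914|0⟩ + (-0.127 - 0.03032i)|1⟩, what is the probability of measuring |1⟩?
0.01705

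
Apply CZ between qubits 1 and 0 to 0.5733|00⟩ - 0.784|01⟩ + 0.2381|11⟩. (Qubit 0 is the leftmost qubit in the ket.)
0.5733|00⟩ - 0.784|01⟩ - 0.2381|11⟩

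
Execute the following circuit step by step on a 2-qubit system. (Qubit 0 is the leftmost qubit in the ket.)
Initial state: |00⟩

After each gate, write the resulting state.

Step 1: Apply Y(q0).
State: i|10⟩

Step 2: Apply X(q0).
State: i|00⟩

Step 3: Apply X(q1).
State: i|01⟩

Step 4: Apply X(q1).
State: i|00⟩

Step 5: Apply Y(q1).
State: -|01⟩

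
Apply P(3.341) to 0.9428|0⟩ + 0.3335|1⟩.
0.9428|0⟩ + (-0.3269 - 0.06606i)|1⟩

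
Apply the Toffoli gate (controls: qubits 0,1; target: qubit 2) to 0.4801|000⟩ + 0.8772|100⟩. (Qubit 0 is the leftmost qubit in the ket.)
0.4801|000⟩ + 0.8772|100⟩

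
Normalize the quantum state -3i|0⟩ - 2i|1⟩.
-0.8321i|0⟩ - 0.5547i|1⟩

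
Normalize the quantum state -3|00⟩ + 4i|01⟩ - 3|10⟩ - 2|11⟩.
-0.4867|00⟩ + 0.6489i|01⟩ - 0.4867|10⟩ - 0.3244|11⟩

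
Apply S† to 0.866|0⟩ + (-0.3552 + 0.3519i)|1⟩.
0.866|0⟩ + (0.3519 + 0.3552i)|1⟩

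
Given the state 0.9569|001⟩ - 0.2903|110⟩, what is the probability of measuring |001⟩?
0.9157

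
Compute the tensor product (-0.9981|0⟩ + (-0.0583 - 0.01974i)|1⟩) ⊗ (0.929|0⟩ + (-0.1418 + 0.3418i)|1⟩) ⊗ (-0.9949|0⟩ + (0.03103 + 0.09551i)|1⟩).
0.9225|000⟩ + (-0.02877 - 0.08856i)|001⟩ + (-0.1408 + 0.3394i)|010⟩ + (0.03697 + 0.002932i)|011⟩ + (0.05388 + 0.01824i)|100⟩ + (0.0000709 - 0.005742i)|101⟩ + (-0.01494 + 0.01704i)|110⟩ + (0.002102 + 0.0009025i)|111⟩

amp(|b₁b₂…⟩) = product of the factor amplitudes for bits b₁, b₂, …; only kets whose every factor amplitude is nonzero survive.
|000⟩: (-0.9981)(0.929)(-0.9949) = 0.9225
|001⟩: (-0.9981)(0.929)(0.03103 + 0.09551i) = (-0.02877 - 0.08856i)
|010⟩: (-0.9981)(-0.1418 + 0.3418i)(-0.9949) = (-0.1408 + 0.3394i)
|011⟩: (-0.9981)(-0.1418 + 0.3418i)(0.03103 + 0.09551i) = (0.03697 + 0.002932i)
|100⟩: (-0.0583 - 0.01974i)(0.929)(-0.9949) = (0.05388 + 0.01824i)
|101⟩: (-0.0583 - 0.01974i)(0.929)(0.03103 + 0.09551i) = (0.0000709 - 0.005742i)
|110⟩: (-0.0583 - 0.01974i)(-0.1418 + 0.3418i)(-0.9949) = (-0.01494 + 0.01704i)
|111⟩: (-0.0583 - 0.01974i)(-0.1418 + 0.3418i)(0.03103 + 0.09551i) = (0.002102 + 0.0009025i)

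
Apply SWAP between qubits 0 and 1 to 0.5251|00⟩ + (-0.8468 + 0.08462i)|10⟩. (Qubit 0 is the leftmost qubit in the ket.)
0.5251|00⟩ + (-0.8468 + 0.08462i)|01⟩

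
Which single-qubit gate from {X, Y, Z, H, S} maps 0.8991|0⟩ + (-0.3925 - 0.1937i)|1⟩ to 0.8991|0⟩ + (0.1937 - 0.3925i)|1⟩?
S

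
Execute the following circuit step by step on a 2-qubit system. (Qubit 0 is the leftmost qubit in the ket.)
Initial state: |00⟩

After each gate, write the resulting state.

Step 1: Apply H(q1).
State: 1/√2|00⟩ + 1/√2|01⟩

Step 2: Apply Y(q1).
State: -(1/√2)i|00⟩ + (1/√2)i|01⟩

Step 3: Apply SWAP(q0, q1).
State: -(1/√2)i|00⟩ + (1/√2)i|10⟩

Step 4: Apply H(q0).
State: -i|10⟩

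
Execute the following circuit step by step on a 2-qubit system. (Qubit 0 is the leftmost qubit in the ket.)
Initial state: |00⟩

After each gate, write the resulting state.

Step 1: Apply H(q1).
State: 1/√2|00⟩ + 1/√2|01⟩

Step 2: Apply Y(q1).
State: -(1/√2)i|00⟩ + (1/√2)i|01⟩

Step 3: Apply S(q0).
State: -(1/√2)i|00⟩ + (1/√2)i|01⟩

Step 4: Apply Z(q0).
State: -(1/√2)i|00⟩ + (1/√2)i|01⟩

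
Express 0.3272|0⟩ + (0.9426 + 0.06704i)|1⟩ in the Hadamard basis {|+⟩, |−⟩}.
(0.8979 + 0.0474i)|+⟩ + (-0.4352 - 0.0474i)|−⟩

With |ψ⟩ = α|0⟩ + β|1⟩, the Hadamard-basis coefficients are ⟨+|ψ⟩ = (α + β)/√2 and ⟨−|ψ⟩ = (α − β)/√2.
Here α = 0.3272, β = (0.9426 + 0.06704i): (α + β)/√2 = (0.8979 + 0.0474i), (α − β)/√2 = (-0.4352 - 0.0474i).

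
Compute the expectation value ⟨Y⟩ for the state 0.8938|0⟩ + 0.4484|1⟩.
0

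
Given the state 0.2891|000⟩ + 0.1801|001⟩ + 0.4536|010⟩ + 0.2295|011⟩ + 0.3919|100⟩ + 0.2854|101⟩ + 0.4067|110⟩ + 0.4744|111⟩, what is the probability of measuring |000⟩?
0.08358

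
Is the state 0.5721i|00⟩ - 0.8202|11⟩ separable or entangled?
Entangled

Writing the state as a|00⟩ + b|01⟩ + c|10⟩ + d|11⟩, it is a product state iff ad − bc = 0.
Here (a, b, c, d) = (0.5721i, 0, 0, -0.8202): ad − bc = (0.5721i)(-0.8202) − (0)(0) = -0.4692i ≠ 0, so the state is entangled.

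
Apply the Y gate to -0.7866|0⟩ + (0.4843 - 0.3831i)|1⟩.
(-0.3831 - 0.4843i)|0⟩ - 0.7866i|1⟩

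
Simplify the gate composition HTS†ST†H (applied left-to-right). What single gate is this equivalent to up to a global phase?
I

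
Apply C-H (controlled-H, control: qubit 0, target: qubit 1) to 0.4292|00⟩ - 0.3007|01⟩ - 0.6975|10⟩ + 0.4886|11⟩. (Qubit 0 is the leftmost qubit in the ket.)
0.4292|00⟩ - 0.3007|01⟩ - 0.1477|10⟩ - 0.8387|11⟩

C-H leaves the control-|0⟩ kets |00⟩, |01⟩ unchanged and applies H to qubit 1 on the control-|1⟩ pair (|10⟩, |11⟩).
H = [[1/√2, 1/√2], [1/√2, -1/√2]].
With a = amp(|10⟩) = -0.6975 and b = amp(|11⟩) = 0.4886:
new amp(|10⟩) = (1/√2)·a + (1/√2)·b = -0.1477
new amp(|11⟩) = (1/√2)·a + (-1/√2)·b = -0.8387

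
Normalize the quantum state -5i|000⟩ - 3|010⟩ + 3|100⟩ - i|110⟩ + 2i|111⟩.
-0.7217i|000⟩ - 0.433|010⟩ + 0.433|100⟩ - 0.1443i|110⟩ + 0.2887i|111⟩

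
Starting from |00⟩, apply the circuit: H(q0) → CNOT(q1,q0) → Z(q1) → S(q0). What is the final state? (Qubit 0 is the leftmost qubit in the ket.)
1/√2|00⟩ + (1/√2)i|10⟩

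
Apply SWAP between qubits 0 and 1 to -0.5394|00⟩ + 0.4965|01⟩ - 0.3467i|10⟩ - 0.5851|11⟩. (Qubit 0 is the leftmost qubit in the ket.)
-0.5394|00⟩ - 0.3467i|01⟩ + 0.4965|10⟩ - 0.5851|11⟩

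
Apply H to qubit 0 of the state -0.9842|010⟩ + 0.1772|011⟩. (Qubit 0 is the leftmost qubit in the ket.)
-0.6959|010⟩ + 0.1253|011⟩ - 0.6959|110⟩ + 0.1253|111⟩

H on qubit 0 mixes each pair of kets that differ only in qubit 0: amplitudes (a, b) of (|…0…⟩, |…1…⟩) become ((a + b)/√2, (a − b)/√2). Kets absent from the input have amplitude 0.
(|010⟩, |110⟩): (a, b) = (-0.9842, 0) → (-0.6959, -0.6959)
(|011⟩, |111⟩): (a, b) = (0.1772, 0) → (0.1253, 0.1253)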